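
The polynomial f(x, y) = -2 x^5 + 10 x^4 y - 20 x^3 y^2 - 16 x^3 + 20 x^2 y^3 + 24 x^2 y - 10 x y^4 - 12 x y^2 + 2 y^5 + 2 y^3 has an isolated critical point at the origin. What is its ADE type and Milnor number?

The Hessian of f at 0 has rank 0. Corank 2; j^3 = -2*(2*x - y)^3 is a perfect cube, so E-series; the 5-jet and mu = 8 give E_8.

Type E8, Milnor number mu = 8.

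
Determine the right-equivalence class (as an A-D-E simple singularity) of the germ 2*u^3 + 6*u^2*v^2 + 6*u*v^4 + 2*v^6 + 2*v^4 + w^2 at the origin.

E_{6}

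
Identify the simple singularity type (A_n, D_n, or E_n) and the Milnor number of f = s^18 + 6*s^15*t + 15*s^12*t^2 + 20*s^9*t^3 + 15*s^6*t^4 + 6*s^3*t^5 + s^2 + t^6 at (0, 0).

The Hessian of f at 0 has rank 1. Corank 1: A-series; mu = 5 gives A_5.

Type A_{5}, Milnor number mu = 5.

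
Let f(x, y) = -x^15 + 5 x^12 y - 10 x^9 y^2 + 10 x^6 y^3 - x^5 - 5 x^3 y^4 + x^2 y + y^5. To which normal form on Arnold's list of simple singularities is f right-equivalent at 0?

D6

The Hessian of f at 0 has rank 0. Corank 2; j^3 = x^2*y has shape L^2 M (L != M), so D-series; mu = 6 gives D_6.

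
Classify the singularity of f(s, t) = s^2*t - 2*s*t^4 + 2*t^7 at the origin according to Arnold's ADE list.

D8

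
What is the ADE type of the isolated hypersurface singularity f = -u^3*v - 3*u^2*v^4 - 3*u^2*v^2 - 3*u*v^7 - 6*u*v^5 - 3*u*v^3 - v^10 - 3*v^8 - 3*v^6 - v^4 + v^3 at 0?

E_7

The Hessian of f at 0 has rank 0. Corank 2; j^3 = v^3 is a perfect cube, so E-series; the 4-jet and mu = 7 give E_7.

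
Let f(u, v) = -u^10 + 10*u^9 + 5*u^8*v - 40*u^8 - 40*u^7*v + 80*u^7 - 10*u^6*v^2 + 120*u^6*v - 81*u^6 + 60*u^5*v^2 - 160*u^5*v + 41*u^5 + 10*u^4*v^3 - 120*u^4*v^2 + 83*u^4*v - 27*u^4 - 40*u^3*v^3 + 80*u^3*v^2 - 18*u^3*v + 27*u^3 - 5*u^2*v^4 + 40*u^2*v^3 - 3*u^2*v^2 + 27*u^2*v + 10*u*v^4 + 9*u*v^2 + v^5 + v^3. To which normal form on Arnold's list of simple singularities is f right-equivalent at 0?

E8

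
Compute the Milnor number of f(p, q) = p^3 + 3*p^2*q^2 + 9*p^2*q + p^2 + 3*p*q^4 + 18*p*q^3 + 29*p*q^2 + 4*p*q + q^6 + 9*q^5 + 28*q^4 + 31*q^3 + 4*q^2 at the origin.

2

The Hessian of f at 0 has rank 1. Corank 1: A-series; mu = 2 gives A_2.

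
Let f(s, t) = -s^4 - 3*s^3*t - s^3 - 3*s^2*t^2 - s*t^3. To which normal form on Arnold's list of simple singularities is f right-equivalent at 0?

The Hessian of f at 0 has rank 0. Corank 2; j^3 = -s^3 is a perfect cube, so E-series; the 4-jet and mu = 7 give E_7.

E_{7}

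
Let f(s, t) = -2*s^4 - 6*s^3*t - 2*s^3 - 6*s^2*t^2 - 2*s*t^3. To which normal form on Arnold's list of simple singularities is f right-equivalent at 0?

E_{7}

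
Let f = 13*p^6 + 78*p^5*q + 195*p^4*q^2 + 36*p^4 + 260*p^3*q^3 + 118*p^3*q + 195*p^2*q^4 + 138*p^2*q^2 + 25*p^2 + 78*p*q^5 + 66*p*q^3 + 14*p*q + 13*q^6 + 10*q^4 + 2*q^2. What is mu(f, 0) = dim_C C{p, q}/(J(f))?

1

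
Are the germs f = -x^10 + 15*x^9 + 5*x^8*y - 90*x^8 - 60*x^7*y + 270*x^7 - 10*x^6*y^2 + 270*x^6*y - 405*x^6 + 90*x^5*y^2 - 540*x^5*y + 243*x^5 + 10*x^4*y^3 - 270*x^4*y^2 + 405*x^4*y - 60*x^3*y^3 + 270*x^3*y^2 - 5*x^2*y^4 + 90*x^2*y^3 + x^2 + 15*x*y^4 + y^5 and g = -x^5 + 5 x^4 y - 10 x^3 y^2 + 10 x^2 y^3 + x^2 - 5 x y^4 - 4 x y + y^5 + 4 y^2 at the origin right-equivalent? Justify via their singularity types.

Yes.

The Hessian of f at 0 is [[2, 0], [0, 0]] with rank 1, so corank 1. A Groebner basis of the Jacobian ideal J(f) in C{x,y} is {y^4, x}; counting standard monomials gives mu = 4. Corank 1: A-series; mu = 4 gives A_4. The Hessian of g at 0 is [[2, -4], [-4, 8]] with rank 1, so corank 1. A Groebner basis of the Jacobian ideal J(g) in C{x,y} is {y^4, x - 2*y}; counting standard monomials gives mu = 4. Corank 1: A-series; mu = 4 gives A_4. Both have type A_4, hence right-equivalent.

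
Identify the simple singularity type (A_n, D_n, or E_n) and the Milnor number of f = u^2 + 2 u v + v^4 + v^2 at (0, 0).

Type A3, Milnor number mu = 3.

The Hessian of f at 0 has rank 1. Corank 1: A-series; mu = 3 gives A_3.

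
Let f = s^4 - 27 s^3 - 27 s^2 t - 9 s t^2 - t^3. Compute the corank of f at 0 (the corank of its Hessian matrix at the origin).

2

The Hessian at 0 is [[0, 0], [0, 0]] of rank 0; hence corank 2.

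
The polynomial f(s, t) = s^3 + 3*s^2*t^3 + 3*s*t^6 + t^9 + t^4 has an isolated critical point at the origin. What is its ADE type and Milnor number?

The Hessian of f at 0 has rank 0. Corank 2; j^3 = s^3 is a perfect cube, so E-series; the 4-jet and mu = 6 give E_6.

Type E_6, Milnor number mu = 6.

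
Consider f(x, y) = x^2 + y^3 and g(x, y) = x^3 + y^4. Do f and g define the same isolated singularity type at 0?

The Hessian of f at 0 is [[2, 0], [0, 0]] with rank 1, so corank 1. A Groebner basis of the Jacobian ideal J(f) in C{x,y} is {y^2, x}; counting standard monomials gives mu = 2. Corank 1: A-series; mu = 2 gives A_2. The Hessian of g at 0 is [[0, 0], [0, 0]] with rank 0, so corank 2. A Groebner basis of the Jacobian ideal J(g) in C{x,y} is {y^3, x^2}; counting standard monomials gives mu = 6. Corank 2; j^3 = x^3 is a perfect cube, so E-series; the 4-jet and mu = 6 give E_6. f is A_2 but g is E_6, hence not right-equivalent.

No.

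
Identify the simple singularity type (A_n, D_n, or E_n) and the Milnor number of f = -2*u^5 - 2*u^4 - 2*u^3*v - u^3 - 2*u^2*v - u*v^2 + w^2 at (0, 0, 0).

Type D6, Milnor number mu = 6.

The Hessian of f at 0 is [[0, 0, 0], [0, 0, 0], [0, 0, 2]] with rank 1, so corank 2. A Groebner basis of the Jacobian ideal J(f) in C{u,v,w} is {u^3 + u^2 + u*v, u^2*v - 5*u^2/4 - 3*u*v/2 - v^2/4, 3*u^2/2 + u*v^2 + 2*u*v + v^2/2, -7*u^2/4 - 5*u*v/2 + v^3 - 3*v^2/4, w}; counting standard monomials gives mu = 6. Corank 2; j^3 = -u*(u + v)^2 has shape L^2 M (L != M), so D-series; mu = 6 gives D_6.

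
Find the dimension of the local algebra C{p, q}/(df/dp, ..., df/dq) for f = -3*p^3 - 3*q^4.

6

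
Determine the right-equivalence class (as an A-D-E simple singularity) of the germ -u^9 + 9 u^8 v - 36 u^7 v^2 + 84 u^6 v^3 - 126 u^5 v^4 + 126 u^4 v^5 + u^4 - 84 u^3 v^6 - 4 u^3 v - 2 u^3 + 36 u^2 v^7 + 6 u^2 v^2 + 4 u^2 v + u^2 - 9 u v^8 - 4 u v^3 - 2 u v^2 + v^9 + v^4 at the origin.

The Hessian of f at 0 is [[2, 0], [0, 0]] with rank 1, so corank 1. A Groebner basis of the Jacobian ideal J(f) in C{u,v} is {21*u*v^2 + 18*u*v + 7*u/2 + v^5 - 5*v^4/2 - 11*v^3 - 7*v^2/2, u*v^3 + 5*u*v^2/2 + 3*u*v/2 + u/4 - 3*v^4/4 - v^3 - v^2/4, u^2 - 2*u*v - u + v^2}; counting standard monomials gives mu = 8. Corank 1: A-series; mu = 8 gives A_8.

A8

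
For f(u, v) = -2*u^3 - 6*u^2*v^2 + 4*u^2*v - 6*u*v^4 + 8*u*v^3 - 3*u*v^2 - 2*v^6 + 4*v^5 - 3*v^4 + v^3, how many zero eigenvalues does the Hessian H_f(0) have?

2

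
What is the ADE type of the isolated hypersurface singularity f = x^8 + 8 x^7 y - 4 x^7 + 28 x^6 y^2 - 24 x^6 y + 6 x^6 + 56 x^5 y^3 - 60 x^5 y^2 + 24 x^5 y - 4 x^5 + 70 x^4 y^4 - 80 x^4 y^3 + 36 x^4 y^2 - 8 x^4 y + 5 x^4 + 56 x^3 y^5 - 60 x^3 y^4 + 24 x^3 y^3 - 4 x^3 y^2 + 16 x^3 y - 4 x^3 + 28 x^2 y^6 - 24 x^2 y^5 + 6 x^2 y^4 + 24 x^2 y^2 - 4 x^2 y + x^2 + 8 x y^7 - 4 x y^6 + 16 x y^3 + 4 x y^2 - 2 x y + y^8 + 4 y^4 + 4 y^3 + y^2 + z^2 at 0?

A_{3}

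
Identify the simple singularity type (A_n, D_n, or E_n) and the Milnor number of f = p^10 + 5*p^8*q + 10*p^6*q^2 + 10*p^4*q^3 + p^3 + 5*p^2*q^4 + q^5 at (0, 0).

The Hessian of f at 0 is [[0, 0], [0, 0]] with rank 0, so corank 2. A Groebner basis of the Jacobian ideal J(f) in C{p,q} is {q^4, p^2}; counting standard monomials gives mu = 8. Corank 2; j^3 = p^3 is a perfect cube, so E-series; the 5-jet and mu = 8 give E_8.

Type E_{8}, Milnor number mu = 8.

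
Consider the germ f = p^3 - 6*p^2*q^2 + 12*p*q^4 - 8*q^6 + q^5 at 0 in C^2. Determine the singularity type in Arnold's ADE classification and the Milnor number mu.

Type E_{8}, Milnor number mu = 8.

The Hessian of f at 0 is [[0, 0], [0, 0]] with rank 0, so corank 2. A Groebner basis of the Jacobian ideal J(f) in C{p,q} is {q^4, p^3, -p^2/4 + p*q^2}; counting standard monomials gives mu = 8. Corank 2; j^3 = p^3 is a perfect cube, so E-series; the 5-jet and mu = 8 give E_8.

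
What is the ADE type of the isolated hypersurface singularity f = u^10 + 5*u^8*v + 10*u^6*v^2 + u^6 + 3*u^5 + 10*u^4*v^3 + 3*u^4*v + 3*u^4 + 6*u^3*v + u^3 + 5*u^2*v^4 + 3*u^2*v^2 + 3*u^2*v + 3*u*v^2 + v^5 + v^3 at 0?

The Hessian of f at 0 has rank 0. Corank 2; j^3 = (u + v)^3 is a perfect cube, so E-series; the 5-jet and mu = 8 give E_8.

E_{8}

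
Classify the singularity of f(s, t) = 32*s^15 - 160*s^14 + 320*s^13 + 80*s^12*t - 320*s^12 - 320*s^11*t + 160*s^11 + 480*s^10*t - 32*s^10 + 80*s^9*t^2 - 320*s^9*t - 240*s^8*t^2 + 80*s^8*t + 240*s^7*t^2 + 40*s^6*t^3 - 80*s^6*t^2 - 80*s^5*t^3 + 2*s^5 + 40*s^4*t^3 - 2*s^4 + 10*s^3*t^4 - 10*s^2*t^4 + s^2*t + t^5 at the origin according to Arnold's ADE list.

D_{6}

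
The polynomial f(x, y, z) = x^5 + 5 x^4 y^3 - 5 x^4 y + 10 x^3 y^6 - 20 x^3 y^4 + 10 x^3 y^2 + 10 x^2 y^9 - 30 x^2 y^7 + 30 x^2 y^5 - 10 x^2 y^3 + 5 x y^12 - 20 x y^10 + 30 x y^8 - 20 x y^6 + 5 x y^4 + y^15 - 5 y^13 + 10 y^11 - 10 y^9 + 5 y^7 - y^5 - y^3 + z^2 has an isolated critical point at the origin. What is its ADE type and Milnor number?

Type E_8, Milnor number mu = 8.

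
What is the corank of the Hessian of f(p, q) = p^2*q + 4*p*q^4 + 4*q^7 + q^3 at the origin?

The Hessian at 0 is [[0, 0], [0, 0]] of rank 0; hence corank 2.

2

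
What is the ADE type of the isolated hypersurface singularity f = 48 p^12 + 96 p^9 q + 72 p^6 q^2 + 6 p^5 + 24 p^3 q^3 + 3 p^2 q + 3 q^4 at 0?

The Hessian of f at 0 is [[0, 0], [0, 0]] with rank 0, so corank 2. A Groebner basis of the Jacobian ideal J(f) in C{p,q} is {p^3, p^2/4 + q^3, p*q}; counting standard monomials gives mu = 5. Corank 2; j^3 = 3*p^2*q has shape L^2 M (L != M), so D-series; mu = 5 gives D_5.

D_5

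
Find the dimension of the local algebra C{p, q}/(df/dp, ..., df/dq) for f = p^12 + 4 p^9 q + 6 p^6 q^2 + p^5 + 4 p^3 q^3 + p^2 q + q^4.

5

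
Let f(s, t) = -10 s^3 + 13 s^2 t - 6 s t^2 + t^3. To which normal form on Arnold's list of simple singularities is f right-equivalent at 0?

The Hessian of f at 0 has rank 0. Corank 2; j^3 = -(2*s - t)*(5*s^2 - 4*s*t + t^2) splits into three distinct lines over C (the quadratic factor has nonzero discriminant), so D_4.

D_4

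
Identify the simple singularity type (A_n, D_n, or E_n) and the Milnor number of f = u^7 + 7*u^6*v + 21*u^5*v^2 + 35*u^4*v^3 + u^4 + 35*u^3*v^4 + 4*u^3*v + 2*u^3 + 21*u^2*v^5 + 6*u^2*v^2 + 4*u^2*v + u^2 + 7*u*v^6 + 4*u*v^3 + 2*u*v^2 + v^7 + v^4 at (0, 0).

Type A_6, Milnor number mu = 6.

The Hessian of f at 0 is [[2, 0], [0, 0]] with rank 1, so corank 1. A Groebner basis of the Jacobian ideal J(f) in C{u,v} is {-14*u*v/3 - 5*u/3 + v^4 - 4*v^3/3 - 5*v^2/3, u*v^2 + 4*u*v/3 + u/3 + 2*v^3/3 + v^2/3, u^2 + 2*u*v + u + v^2}; counting standard monomials gives mu = 6. Corank 1: A-series; mu = 6 gives A_6.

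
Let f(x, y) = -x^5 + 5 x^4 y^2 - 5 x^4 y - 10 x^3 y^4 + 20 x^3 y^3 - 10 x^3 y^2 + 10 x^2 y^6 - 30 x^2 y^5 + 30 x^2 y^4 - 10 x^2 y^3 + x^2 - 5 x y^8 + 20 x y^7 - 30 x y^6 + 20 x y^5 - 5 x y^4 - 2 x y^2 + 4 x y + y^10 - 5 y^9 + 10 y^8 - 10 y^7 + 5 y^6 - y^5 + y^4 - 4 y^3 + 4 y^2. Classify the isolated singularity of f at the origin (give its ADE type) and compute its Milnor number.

Type A_{4}, Milnor number mu = 4.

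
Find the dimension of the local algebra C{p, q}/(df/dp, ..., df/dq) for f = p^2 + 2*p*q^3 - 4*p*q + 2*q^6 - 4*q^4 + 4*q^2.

5

The Hessian of f at 0 has rank 1. Corank 1: A-series; mu = 5 gives A_5.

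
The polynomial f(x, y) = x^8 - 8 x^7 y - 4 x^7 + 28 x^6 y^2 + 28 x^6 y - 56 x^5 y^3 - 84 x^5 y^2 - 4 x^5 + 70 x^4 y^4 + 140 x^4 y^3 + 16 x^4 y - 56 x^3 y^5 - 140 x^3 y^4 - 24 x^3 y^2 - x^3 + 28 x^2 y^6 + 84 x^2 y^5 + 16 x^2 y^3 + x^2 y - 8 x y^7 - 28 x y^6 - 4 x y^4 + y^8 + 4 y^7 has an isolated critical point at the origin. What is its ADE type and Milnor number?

Type D9, Milnor number mu = 9.

The Hessian of f at 0 is [[0, 0], [0, 0]] with rank 0, so corank 2. A Groebner basis of the Jacobian ideal J(f) in C{x,y} is {x^2*y^2, -x^2*y - x^2/2 + x*y^3, -4*x^2*y - 3*x^2/2 - x*y/2 + y^4, x^3}; counting standard monomials gives mu = 9. Corank 2; j^3 = -x^2*(x - y) has shape L^2 M (L != M), so D-series; mu = 9 gives D_9.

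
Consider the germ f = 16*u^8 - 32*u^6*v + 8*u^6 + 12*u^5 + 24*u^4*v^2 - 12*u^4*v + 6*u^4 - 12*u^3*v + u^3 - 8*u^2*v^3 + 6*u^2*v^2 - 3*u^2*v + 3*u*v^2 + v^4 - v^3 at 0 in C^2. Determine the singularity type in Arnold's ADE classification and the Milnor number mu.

Type E6, Milnor number mu = 6.

The Hessian of f at 0 is [[0, 0], [0, 0]] with rank 0, so corank 2. A Groebner basis of the Jacobian ideal J(f) in C{u,v} is {u^3 + 3*u^2/4 - 3*u*v/2 + 3*v^2/4, u^2*v + u^2/2 - u*v + v^2/2, u^2/4 + u*v^2 - u*v/2 + v^2/4, v^3}; counting standard monomials gives mu = 6. Corank 2; j^3 = (u - v)^3 is a perfect cube, so E-series; the 4-jet and mu = 6 give E_6.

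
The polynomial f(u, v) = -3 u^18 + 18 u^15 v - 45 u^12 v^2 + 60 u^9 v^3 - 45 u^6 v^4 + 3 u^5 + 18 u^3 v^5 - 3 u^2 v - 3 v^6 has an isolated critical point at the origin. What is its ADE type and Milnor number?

The Hessian of f at 0 is [[0, 0], [0, 0]] with rank 0, so corank 2. A Groebner basis of the Jacobian ideal J(f) in C{u,v} is {u^2/6 + v^5, u^3, u*v}; counting standard monomials gives mu = 7. Corank 2; j^3 = -3*u^2*v has shape L^2 M (L != M), so D-series; mu = 7 gives D_7.

Type D_{7}, Milnor number mu = 7.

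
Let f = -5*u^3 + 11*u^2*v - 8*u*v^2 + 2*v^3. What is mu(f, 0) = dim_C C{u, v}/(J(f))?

4

The Hessian of f at 0 has rank 0. Corank 2; j^3 = -(u - v)*(5*u^2 - 6*u*v + 2*v^2) splits into three distinct lines over C (the quadratic factor has nonzero discriminant), so D_4.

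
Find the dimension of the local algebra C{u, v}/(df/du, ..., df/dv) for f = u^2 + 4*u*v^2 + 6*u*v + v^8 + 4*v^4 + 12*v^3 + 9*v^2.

The Hessian of f at 0 has rank 1. Corank 1: A-series; mu = 7 gives A_7.

7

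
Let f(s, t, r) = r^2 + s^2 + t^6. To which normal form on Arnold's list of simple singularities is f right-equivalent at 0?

The Hessian of f at 0 has rank 2. Corank 1: A-series; mu = 5 gives A_5.

A_5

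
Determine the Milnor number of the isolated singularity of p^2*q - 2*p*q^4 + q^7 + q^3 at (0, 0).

4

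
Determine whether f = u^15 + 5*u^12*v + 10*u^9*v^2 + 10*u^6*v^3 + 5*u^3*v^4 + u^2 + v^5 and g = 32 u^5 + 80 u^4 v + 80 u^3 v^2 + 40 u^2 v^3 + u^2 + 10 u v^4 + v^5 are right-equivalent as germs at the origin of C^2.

Yes.

The Hessian of f at 0 is [[2, 0], [0, 0]] with rank 1, so corank 1. A Groebner basis of the Jacobian ideal J(f) in C{u,v} is {v^4, u}; counting standard monomials gives mu = 4. Corank 1: A-series; mu = 4 gives A_4. The Hessian of g at 0 is [[2, 0], [0, 0]] with rank 1, so corank 1. A Groebner basis of the Jacobian ideal J(g) in C{u,v} is {v^4, u}; counting standard monomials gives mu = 4. Corank 1: A-series; mu = 4 gives A_4. Both have type A_4, hence right-equivalent.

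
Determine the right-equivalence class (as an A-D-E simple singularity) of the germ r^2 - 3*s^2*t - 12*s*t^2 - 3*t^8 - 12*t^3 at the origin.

The Hessian of f at 0 has rank 1. Corank 2; j^3 = -3*t*(s + 2*t)^2 has shape L^2 M (L != M), so D-series; mu = 9 gives D_9.

D_9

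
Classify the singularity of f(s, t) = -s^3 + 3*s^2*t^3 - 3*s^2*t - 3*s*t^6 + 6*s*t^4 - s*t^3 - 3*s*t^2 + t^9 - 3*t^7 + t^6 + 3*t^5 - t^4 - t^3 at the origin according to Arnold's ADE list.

E7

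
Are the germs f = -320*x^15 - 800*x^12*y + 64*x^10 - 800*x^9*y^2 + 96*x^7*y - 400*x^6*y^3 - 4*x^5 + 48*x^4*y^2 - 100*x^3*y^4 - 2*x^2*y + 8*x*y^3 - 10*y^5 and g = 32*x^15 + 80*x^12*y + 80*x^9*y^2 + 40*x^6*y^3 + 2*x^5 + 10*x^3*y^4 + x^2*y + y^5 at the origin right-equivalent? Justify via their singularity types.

The Hessian of f at 0 is [[0, 0], [0, 0]] with rank 0, so corank 2. A Groebner basis of the Jacobian ideal J(f) in C{x,y} is {x^3, x^2*y, 2*x^2 + x*y^2, -x*y/2 + y^3}; counting standard monomials gives mu = 6. Corank 2; j^3 = -2*x^2*y has shape L^2 M (L != M), so D-series; mu = 6 gives D_6. The Hessian of g at 0 is [[0, 0], [0, 0]] with rank 0, so corank 2. A Groebner basis of the Jacobian ideal J(g) in C{x,y} is {x^2/5 + y^4, x^3, x*y}; counting standard monomials gives mu = 6. Corank 2; j^3 = x^2*y has shape L^2 M (L != M), so D-series; mu = 6 gives D_6. Both have type D_6, hence right-equivalent.

Yes.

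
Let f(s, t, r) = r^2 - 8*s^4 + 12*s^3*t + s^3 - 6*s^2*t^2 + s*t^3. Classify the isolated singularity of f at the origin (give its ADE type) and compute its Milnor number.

Type E_7, Milnor number mu = 7.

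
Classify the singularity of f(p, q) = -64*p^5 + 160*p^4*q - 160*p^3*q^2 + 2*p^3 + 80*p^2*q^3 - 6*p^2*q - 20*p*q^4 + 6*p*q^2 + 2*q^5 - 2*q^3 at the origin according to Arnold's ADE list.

The Hessian of f at 0 has rank 0. Corank 2; j^3 = 2*(p - q)^3 is a perfect cube, so E-series; the 5-jet and mu = 8 give E_8.

E8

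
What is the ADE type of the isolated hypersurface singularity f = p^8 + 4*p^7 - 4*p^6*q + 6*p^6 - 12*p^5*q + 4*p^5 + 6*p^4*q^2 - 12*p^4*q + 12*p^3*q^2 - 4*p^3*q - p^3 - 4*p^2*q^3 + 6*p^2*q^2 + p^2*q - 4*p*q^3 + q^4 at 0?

The Hessian of f at 0 is [[0, 0], [0, 0]] with rank 0, so corank 2. A Groebner basis of the Jacobian ideal J(f) in C{p,q} is {p*q^2, p*q/4 + q^3, p^2 - p*q}; counting standard monomials gives mu = 5. Corank 2; j^3 = -p^2*(p - q) has shape L^2 M (L != M), so D-series; mu = 5 gives D_5.

D5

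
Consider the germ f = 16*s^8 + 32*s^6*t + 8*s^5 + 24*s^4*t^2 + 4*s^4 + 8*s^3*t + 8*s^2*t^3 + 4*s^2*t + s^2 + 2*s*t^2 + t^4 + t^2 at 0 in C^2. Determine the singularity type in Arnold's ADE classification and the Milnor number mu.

The Hessian of f at 0 has rank 2. Corank 0: nondegenerate Morse point, so A_1.

Type A_1, Milnor number mu = 1.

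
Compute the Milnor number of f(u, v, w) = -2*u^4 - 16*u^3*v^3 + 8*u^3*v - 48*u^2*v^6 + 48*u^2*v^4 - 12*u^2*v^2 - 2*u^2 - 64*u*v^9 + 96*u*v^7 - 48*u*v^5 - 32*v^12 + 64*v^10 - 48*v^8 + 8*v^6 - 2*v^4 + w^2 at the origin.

The Hessian of f at 0 is [[-4, 0, 0], [0, 0, 0], [0, 0, 2]] with rank 2, so corank 1. A Groebner basis of the Jacobian ideal J(f) in C{u,v,w} is {v^3, u, w}; counting standard monomials gives mu = 3. Corank 1: A-series; mu = 3 gives A_3.

3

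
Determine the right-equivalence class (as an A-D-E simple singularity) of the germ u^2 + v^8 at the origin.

A7

The Hessian of f at 0 is [[2, 0], [0, 0]] with rank 1, so corank 1. A Groebner basis of the Jacobian ideal J(f) in C{u,v} is {v^7, u}; counting standard monomials gives mu = 7. Corank 1: A-series; mu = 7 gives A_7.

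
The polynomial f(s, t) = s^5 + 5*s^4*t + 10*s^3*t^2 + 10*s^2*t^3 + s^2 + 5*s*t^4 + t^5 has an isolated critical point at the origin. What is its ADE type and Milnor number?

The Hessian of f at 0 is [[2, 0], [0, 0]] with rank 1, so corank 1. A Groebner basis of the Jacobian ideal J(f) in C{s,t} is {t^4, s}; counting standard monomials gives mu = 4. Corank 1: A-series; mu = 4 gives A_4.

Type A_4, Milnor number mu = 4.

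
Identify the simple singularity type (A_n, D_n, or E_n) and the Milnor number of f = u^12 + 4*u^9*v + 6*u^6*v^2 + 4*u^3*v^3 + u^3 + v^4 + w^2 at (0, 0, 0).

Type E_{6}, Milnor number mu = 6.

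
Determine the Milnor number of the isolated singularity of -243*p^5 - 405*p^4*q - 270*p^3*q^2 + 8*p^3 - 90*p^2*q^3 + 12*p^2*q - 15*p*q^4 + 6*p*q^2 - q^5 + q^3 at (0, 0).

The Hessian of f at 0 has rank 0. Corank 2; j^3 = (2*p + q)^3 is a perfect cube, so E-series; the 5-jet and mu = 8 give E_8.

8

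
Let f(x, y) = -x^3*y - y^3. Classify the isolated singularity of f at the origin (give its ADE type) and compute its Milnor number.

The Hessian of f at 0 has rank 0. Corank 2; j^3 = -y^3 is a perfect cube, so E-series; the 4-jet and mu = 7 give E_7.

Type E_7, Milnor number mu = 7.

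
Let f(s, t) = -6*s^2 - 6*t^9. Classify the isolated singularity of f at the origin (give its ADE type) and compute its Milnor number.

The Hessian of f at 0 is [[-12, 0], [0, 0]] with rank 1, so corank 1. A Groebner basis of the Jacobian ideal J(f) in C{s,t} is {t^8, s}; counting standard monomials gives mu = 8. Corank 1: A-series; mu = 8 gives A_8.

Type A_{8}, Milnor number mu = 8.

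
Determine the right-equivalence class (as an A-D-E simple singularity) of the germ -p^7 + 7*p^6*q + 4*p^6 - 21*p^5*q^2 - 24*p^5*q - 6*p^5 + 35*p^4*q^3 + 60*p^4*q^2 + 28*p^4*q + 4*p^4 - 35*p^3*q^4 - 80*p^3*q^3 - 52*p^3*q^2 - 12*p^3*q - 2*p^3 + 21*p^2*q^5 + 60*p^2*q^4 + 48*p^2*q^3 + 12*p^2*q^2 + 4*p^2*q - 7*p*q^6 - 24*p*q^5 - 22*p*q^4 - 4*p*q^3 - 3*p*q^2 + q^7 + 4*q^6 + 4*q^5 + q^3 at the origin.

The Hessian of f at 0 is [[0, 0], [0, 0]] with rank 0, so corank 2. A Groebner basis of the Jacobian ideal J(f) in C{p,q} is {q^3, p^2 - 3*q^2/2, p*q - 3*q^2/2}; counting standard monomials gives mu = 4. Corank 2; j^3 = -(p - q)*(2*p^2 - 2*p*q + q^2) splits into three distinct lines over C (the quadratic factor has nonzero discriminant), so D_4.

D_4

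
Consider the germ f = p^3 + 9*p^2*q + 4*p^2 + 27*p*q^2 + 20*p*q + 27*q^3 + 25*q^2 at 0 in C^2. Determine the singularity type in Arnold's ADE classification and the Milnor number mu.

Type A_{2}, Milnor number mu = 2.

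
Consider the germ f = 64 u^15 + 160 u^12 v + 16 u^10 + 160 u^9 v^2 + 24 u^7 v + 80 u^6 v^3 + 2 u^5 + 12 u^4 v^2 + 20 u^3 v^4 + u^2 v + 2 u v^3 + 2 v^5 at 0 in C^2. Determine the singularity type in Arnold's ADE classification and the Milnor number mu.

Type D_6, Milnor number mu = 6.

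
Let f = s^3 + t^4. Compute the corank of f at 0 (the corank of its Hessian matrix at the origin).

2

The Hessian at 0 is [[0, 0], [0, 0]] of rank 0; hence corank 2.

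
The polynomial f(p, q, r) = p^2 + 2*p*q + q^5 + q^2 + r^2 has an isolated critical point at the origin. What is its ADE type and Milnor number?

Type A_{4}, Milnor number mu = 4.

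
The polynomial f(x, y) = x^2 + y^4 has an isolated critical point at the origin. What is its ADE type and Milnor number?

The Hessian of f at 0 has rank 1. Corank 1: A-series; mu = 3 gives A_3.

Type A_3, Milnor number mu = 3.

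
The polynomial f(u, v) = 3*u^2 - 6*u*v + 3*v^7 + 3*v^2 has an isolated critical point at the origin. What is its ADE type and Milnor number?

Type A6, Milnor number mu = 6.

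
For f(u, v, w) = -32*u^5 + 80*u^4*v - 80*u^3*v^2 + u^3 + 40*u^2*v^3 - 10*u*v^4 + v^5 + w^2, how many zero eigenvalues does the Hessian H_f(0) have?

The Hessian at 0 is [[0, 0, 0], [0, 0, 0], [0, 0, 2]] of rank 1; hence corank 2.

2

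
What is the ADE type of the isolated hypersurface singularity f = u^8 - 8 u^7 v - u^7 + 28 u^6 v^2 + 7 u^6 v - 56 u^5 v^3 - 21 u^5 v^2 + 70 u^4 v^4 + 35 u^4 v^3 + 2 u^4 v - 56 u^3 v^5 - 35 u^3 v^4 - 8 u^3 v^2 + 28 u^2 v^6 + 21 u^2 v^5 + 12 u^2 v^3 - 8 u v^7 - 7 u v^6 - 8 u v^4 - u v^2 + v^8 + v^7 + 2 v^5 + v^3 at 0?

D_{9}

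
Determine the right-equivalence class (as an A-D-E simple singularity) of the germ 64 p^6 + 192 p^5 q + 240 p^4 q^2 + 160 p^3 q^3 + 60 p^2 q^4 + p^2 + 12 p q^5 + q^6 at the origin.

A_{5}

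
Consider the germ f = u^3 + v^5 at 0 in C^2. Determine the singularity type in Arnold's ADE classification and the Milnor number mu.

The Hessian of f at 0 has rank 0. Corank 2; j^3 = u^3 is a perfect cube, so E-series; the 5-jet and mu = 8 give E_8.

Type E_8, Milnor number mu = 8.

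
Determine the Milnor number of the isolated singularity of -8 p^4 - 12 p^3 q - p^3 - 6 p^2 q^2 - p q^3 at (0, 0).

The Hessian of f at 0 has rank 0. Corank 2; j^3 = -p^3 is a perfect cube, so E-series; the 4-jet and mu = 7 give E_7.

7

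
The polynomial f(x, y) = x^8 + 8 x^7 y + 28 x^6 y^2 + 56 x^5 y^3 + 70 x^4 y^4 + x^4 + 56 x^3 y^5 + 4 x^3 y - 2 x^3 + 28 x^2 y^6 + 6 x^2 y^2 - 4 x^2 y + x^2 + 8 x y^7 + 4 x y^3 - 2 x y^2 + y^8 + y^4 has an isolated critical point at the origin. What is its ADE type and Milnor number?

Type A_{7}, Milnor number mu = 7.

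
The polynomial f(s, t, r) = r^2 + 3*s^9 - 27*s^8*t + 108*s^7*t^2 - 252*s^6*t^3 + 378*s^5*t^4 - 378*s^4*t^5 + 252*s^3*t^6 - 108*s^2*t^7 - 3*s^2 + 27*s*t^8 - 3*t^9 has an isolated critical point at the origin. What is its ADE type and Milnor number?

Type A8, Milnor number mu = 8.

The Hessian of f at 0 has rank 2. Corank 1: A-series; mu = 8 gives A_8.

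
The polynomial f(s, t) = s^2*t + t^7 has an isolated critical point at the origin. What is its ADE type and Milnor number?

Type D_8, Milnor number mu = 8.

The Hessian of f at 0 has rank 0. Corank 2; j^3 = s^2*t has shape L^2 M (L != M), so D-series; mu = 8 gives D_8.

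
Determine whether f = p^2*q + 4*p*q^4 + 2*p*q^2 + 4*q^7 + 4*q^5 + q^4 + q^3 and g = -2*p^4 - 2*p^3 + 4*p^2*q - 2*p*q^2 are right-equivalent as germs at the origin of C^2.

The Hessian of f at 0 has rank 0. Corank 2; j^3 = q*(p + q)^2 has shape L^2 M (L != M), so D-series; mu = 5 gives D_5. The Hessian of g at 0 has rank 0. Corank 2; j^3 = -2*p*(p - q)^2 has shape L^2 M (L != M), so D-series; mu = 5 gives D_5. Both have type D_5, hence right-equivalent.

Yes.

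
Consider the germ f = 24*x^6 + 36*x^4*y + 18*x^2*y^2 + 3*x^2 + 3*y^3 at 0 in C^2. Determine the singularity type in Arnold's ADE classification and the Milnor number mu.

Type A_2, Milnor number mu = 2.

The Hessian of f at 0 is [[6, 0], [0, 0]] with rank 1, so corank 1. A Groebner basis of the Jacobian ideal J(f) in C{x,y} is {y^2, x}; counting standard monomials gives mu = 2. Corank 1: A-series; mu = 2 gives A_2.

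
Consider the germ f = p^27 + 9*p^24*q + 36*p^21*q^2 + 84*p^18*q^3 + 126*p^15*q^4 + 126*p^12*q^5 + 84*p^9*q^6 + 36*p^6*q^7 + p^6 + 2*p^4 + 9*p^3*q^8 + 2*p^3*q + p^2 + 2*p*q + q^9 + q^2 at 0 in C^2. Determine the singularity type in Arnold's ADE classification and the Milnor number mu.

Type A8, Milnor number mu = 8.

The Hessian of f at 0 has rank 1. Corank 1: A-series; mu = 8 gives A_8.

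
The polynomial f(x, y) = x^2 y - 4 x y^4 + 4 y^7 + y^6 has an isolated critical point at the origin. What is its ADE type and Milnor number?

Type D7, Milnor number mu = 7.

The Hessian of f at 0 has rank 0. Corank 2; j^3 = x^2*y has shape L^2 M (L != M), so D-series; mu = 7 gives D_7.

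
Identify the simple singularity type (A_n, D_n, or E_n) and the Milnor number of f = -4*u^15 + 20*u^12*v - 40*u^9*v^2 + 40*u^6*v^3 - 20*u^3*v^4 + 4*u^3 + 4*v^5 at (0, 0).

The Hessian of f at 0 is [[0, 0], [0, 0]] with rank 0, so corank 2. A Groebner basis of the Jacobian ideal J(f) in C{u,v} is {v^4, u^2}; counting standard monomials gives mu = 8. Corank 2; j^3 = 4*u^3 is a perfect cube, so E-series; the 5-jet and mu = 8 give E_8.

Type E_{8}, Milnor number mu = 8.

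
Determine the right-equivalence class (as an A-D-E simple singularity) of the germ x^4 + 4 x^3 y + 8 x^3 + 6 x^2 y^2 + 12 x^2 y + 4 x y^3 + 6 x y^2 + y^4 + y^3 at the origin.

The Hessian of f at 0 is [[0, 0], [0, 0]] with rank 0, so corank 2. A Groebner basis of the Jacobian ideal J(f) in C{x,y} is {y^4, x*y^2 + 2*y^3/3, x^2 + x*y + y^2/4}; counting standard monomials gives mu = 6. Corank 2; j^3 = (2*x + y)^3 is a perfect cube, so E-series; the 4-jet and mu = 6 give E_6.

E_{6}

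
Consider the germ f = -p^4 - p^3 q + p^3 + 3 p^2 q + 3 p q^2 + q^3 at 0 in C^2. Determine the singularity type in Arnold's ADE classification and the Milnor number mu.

Type E_{7}, Milnor number mu = 7.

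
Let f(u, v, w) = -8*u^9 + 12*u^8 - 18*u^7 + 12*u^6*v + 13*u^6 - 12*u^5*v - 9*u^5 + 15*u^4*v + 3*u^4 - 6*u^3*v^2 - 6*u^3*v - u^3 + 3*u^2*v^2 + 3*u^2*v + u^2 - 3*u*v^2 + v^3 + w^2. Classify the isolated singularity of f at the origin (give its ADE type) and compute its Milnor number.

Type A_{2}, Milnor number mu = 2.

The Hessian of f at 0 has rank 2. Corank 1: A-series; mu = 2 gives A_2.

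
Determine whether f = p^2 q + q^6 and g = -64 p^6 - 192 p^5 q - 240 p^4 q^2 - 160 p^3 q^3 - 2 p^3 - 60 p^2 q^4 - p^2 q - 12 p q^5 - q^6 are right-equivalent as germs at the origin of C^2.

The Hessian of f at 0 has rank 0. Corank 2; j^3 = p^2*q has shape L^2 M (L != M), so D-series; mu = 7 gives D_7. The Hessian of g at 0 has rank 0. Corank 2; j^3 = -p^2*(2*p + q) has shape L^2 M (L != M), so D-series; mu = 7 gives D_7. Both have type D_7, hence right-equivalent.

Yes.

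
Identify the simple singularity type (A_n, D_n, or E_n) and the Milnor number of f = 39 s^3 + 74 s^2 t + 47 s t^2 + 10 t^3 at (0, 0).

Type D4, Milnor number mu = 4.

The Hessian of f at 0 has rank 0. Corank 2; j^3 = (3*s + 2*t)*(13*s^2 + 16*s*t + 5*t^2) splits into three distinct lines over C (the quadratic factor has nonzero discriminant), so D_4.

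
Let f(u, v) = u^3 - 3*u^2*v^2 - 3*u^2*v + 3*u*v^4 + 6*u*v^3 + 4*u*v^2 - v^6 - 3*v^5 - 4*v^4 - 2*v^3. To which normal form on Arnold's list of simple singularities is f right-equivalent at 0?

The Hessian of f at 0 is [[0, 0], [0, 0]] with rank 0, so corank 2. A Groebner basis of the Jacobian ideal J(f) in C{u,v} is {v^3, u^2 - 2*v^2/3, u*v - v^2}; counting standard monomials gives mu = 4. Corank 2; j^3 = (u - v)*(u^2 - 2*u*v + 2*v^2) splits into three distinct lines over C (the quadratic factor has nonzero discriminant), so D_4.

D_{4}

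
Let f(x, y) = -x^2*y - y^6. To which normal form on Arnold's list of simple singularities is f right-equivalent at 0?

D_{7}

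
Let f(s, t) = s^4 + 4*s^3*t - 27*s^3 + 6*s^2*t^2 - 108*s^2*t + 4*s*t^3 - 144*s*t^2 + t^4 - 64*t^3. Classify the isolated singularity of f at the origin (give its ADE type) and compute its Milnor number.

Type E6, Milnor number mu = 6.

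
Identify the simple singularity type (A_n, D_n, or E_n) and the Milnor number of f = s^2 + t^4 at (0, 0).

Type A3, Milnor number mu = 3.

The Hessian of f at 0 has rank 1. Corank 1: A-series; mu = 3 gives A_3.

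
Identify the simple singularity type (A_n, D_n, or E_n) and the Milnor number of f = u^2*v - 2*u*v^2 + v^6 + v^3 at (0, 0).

The Hessian of f at 0 has rank 0. Corank 2; j^3 = v*(u - v)^2 has shape L^2 M (L != M), so D-series; mu = 7 gives D_7.

Type D_7, Milnor number mu = 7.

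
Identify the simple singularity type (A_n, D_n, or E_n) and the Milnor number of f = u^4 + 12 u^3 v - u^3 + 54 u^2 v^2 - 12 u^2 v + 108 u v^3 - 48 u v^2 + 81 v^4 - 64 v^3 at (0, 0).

Type E6, Milnor number mu = 6.

The Hessian of f at 0 has rank 0. Corank 2; j^3 = -(u + 4*v)^3 is a perfect cube, so E-series; the 4-jet and mu = 6 give E_6.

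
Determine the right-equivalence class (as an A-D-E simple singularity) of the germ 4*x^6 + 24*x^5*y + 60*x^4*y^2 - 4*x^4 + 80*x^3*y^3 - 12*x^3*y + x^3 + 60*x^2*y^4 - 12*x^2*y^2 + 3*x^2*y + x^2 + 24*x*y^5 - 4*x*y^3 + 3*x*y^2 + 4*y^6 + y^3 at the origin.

A2

The Hessian of f at 0 is [[2, 0], [0, 0]] with rank 1, so corank 1. A Groebner basis of the Jacobian ideal J(f) in C{x,y} is {y^2, x}; counting standard monomials gives mu = 2. Corank 1: A-series; mu = 2 gives A_2.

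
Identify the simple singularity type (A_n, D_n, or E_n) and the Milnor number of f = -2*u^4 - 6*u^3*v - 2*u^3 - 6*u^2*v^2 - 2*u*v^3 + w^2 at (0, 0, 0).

Type E_{7}, Milnor number mu = 7.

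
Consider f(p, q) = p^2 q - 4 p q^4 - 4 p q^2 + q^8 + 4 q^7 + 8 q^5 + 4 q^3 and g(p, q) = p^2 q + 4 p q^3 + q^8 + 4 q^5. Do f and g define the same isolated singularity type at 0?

Yes.

The Hessian of f at 0 is [[0, 0], [0, 0]] with rank 0, so corank 2. A Groebner basis of the Jacobian ideal J(f) in C{p,q} is {p^2*q^2 - 4*p^2*q - 2*p^2 + 16*p*q^2 + 6*p*q - 16*q^3 - 4*q^2, -p^2*q - p^2/2 + p*q^3 + 4*p*q^2 + p*q - 4*q^3, -p*q/2 + q^4 + q^2, p^3 - 6*p^2*q + 12*p*q^2 - 8*q^3}; counting standard monomials gives mu = 9. Corank 2; j^3 = q*(p - 2*q)^2 has shape L^2 M (L != M), so D-series; mu = 9 gives D_9. The Hessian of g at 0 is [[0, 0], [0, 0]] with rank 0, so corank 2. A Groebner basis of the Jacobian ideal J(g) in C{p,q} is {p^4, p^3*q - p^2 - 2*p*q^2, p^3/2 + p^2*q^2, p*q/2 + q^3}; counting standard monomials gives mu = 9. Corank 2; j^3 = p^2*q has shape L^2 M (L != M), so D-series; mu = 9 gives D_9. Both have type D_9, hence right-equivalent.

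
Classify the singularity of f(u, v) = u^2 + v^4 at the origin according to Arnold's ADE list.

A_{3}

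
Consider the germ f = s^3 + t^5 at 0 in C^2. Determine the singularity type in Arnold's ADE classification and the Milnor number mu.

Type E_8, Milnor number mu = 8.

The Hessian of f at 0 has rank 0. Corank 2; j^3 = s^3 is a perfect cube, so E-series; the 5-jet and mu = 8 give E_8.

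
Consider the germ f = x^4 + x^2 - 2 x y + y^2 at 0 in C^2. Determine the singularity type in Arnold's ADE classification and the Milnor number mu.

The Hessian of f at 0 is [[2, -2], [-2, 2]] with rank 1, so corank 1. A Groebner basis of the Jacobian ideal J(f) in C{x,y} is {y^3, x - y}; counting standard monomials gives mu = 3. Corank 1: A-series; mu = 3 gives A_3.

Type A_3, Milnor number mu = 3.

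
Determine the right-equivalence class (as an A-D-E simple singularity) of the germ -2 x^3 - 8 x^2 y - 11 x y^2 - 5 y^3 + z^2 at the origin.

D4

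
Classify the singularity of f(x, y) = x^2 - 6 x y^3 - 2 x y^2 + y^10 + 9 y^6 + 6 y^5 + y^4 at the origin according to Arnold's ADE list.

The Hessian of f at 0 has rank 1. Corank 1: A-series; mu = 9 gives A_9.

A_{9}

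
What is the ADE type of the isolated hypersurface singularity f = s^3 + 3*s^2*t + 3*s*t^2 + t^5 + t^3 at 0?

The Hessian of f at 0 has rank 0. Corank 2; j^3 = (s + t)^3 is a perfect cube, so E-series; the 5-jet and mu = 8 give E_8.

E_8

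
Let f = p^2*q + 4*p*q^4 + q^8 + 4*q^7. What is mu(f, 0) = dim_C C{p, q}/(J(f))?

The Hessian of f at 0 has rank 0. Corank 2; j^3 = p^2*q has shape L^2 M (L != M), so D-series; mu = 9 gives D_9.

9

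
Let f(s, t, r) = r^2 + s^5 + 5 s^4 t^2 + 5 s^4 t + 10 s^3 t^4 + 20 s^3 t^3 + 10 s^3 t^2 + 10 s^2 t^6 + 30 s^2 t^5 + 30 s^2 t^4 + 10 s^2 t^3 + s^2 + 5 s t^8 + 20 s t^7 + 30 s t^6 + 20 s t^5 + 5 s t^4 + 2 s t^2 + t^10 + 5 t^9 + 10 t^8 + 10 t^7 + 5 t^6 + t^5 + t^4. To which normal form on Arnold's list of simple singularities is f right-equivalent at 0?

The Hessian of f at 0 is [[2, 0, 0], [0, 0, 0], [0, 0, 2]] with rank 2, so corank 1. A Groebner basis of the Jacobian ideal J(f) in C{s,t,r} is {s^2, s + t^2, r}; counting standard monomials gives mu = 4. Corank 1: A-series; mu = 4 gives A_4.

A_{4}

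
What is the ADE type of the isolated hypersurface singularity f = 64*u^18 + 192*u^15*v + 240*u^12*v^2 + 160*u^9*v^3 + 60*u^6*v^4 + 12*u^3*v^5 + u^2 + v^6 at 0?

A_{5}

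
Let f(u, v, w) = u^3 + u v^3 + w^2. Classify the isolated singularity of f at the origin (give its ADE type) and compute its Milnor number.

Type E_7, Milnor number mu = 7.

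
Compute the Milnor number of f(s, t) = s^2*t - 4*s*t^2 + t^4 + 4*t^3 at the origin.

The Hessian of f at 0 has rank 0. Corank 2; j^3 = t*(s - 2*t)^2 has shape L^2 M (L != M), so D-series; mu = 5 gives D_5.

5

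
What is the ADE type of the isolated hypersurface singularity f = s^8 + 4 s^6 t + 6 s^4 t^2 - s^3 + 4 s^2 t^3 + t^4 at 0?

The Hessian of f at 0 is [[0, 0], [0, 0]] with rank 0, so corank 2. A Groebner basis of the Jacobian ideal J(f) in C{s,t} is {t^3, s^2}; counting standard monomials gives mu = 6. Corank 2; j^3 = -s^3 is a perfect cube, so E-series; the 4-jet and mu = 6 give E_6.

E_6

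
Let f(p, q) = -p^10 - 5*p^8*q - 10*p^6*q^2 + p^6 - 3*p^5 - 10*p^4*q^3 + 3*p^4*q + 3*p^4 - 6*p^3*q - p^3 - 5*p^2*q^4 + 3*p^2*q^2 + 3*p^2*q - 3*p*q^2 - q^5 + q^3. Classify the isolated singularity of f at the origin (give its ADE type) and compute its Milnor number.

The Hessian of f at 0 has rank 0. Corank 2; j^3 = -(p - q)^3 is a perfect cube, so E-series; the 5-jet and mu = 8 give E_8.

Type E8, Milnor number mu = 8.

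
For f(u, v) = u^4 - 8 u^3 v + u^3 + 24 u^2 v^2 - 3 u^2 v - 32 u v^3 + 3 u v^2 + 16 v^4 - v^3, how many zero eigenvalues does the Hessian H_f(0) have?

Hessian at 0 has rank 0.

2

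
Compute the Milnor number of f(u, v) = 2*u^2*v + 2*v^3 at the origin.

4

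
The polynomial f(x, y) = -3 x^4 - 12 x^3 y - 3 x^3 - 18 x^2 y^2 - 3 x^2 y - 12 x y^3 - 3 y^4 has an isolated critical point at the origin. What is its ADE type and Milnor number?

Type D_5, Milnor number mu = 5.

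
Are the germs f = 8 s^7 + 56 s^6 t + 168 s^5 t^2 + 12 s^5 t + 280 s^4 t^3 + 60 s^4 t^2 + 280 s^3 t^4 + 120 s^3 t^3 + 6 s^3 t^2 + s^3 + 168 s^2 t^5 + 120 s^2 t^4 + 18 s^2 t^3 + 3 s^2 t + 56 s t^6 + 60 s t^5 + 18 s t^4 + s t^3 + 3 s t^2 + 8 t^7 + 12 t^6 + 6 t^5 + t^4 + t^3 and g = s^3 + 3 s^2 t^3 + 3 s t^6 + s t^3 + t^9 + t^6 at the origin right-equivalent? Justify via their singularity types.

Yes.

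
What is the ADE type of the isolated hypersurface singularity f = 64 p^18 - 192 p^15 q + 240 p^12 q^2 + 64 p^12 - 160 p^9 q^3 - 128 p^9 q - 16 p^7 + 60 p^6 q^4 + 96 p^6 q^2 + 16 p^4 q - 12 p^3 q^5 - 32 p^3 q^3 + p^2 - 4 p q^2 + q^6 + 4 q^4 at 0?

A5

The Hessian of f at 0 is [[2, 0], [0, 0]] with rank 1, so corank 1. A Groebner basis of the Jacobian ideal J(f) in C{p,q} is {p^3, p^2*q, -p/2 + q^2}; counting standard monomials gives mu = 5. Corank 1: A-series; mu = 5 gives A_5.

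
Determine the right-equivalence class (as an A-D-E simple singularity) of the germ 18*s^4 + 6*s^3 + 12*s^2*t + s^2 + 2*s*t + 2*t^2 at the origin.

A1

The Hessian of f at 0 has rank 2. Corank 0: nondegenerate Morse point, so A_1.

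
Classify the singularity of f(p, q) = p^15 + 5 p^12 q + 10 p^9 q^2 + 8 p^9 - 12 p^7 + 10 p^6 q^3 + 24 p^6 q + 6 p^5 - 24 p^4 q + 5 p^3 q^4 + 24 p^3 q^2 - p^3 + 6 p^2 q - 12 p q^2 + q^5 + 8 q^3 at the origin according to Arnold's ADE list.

E_8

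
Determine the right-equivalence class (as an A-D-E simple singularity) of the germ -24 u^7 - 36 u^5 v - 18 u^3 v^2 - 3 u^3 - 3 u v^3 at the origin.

The Hessian of f at 0 is [[0, 0], [0, 0]] with rank 0, so corank 2. A Groebner basis of the Jacobian ideal J(f) in C{u,v} is {u^3, u*v^2, 3*u^2 + v^3}; counting standard monomials gives mu = 7. Corank 2; j^3 = -3*u^3 is a perfect cube, so E-series; the 4-jet and mu = 7 give E_7.

E_{7}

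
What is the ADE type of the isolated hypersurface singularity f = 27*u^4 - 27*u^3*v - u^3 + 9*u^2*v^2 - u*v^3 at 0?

The Hessian of f at 0 is [[0, 0], [0, 0]] with rank 0, so corank 2. A Groebner basis of the Jacobian ideal J(f) in C{u,v} is {u^2/3 + v^4 + v^3/9, u^3, u^2*v - u^2/9 - v^3/27, -2*u^2/3 + u*v^2 - 2*v^3/9}; counting standard monomials gives mu = 7. Corank 2; j^3 = -u^3 is a perfect cube, so E-series; the 4-jet and mu = 7 give E_7.

E_{7}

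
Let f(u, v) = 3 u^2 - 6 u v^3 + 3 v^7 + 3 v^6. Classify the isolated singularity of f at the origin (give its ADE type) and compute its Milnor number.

The Hessian of f at 0 is [[6, 0], [0, 0]] with rank 1, so corank 1. A Groebner basis of the Jacobian ideal J(f) in C{u,v} is {-u + v^3, u^2}; counting standard monomials gives mu = 6. Corank 1: A-series; mu = 6 gives A_6.

Type A_6, Milnor number mu = 6.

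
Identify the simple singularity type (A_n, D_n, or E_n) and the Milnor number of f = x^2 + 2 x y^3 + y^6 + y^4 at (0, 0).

Type A_{3}, Milnor number mu = 3.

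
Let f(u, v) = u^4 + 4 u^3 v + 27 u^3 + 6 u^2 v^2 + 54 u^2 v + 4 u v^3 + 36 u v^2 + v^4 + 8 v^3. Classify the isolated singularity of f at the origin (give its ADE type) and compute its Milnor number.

Type E6, Milnor number mu = 6.

The Hessian of f at 0 has rank 0. Corank 2; j^3 = (3*u + 2*v)^3 is a perfect cube, so E-series; the 4-jet and mu = 6 give E_6.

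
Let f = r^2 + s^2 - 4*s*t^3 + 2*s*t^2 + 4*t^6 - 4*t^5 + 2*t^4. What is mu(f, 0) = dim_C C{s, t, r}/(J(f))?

3

The Hessian of f at 0 has rank 2. Corank 1: A-series; mu = 3 gives A_3.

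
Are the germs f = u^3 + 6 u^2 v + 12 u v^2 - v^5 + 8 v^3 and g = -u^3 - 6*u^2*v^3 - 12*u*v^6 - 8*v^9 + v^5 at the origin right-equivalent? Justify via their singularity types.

The Hessian of f at 0 has rank 0. Corank 2; j^3 = (u + 2*v)^3 is a perfect cube, so E-series; the 5-jet and mu = 8 give E_8. The Hessian of g at 0 has rank 0. Corank 2; j^3 = -u^3 is a perfect cube, so E-series; the 5-jet and mu = 8 give E_8. Both have type E_8, hence right-equivalent.

Yes.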